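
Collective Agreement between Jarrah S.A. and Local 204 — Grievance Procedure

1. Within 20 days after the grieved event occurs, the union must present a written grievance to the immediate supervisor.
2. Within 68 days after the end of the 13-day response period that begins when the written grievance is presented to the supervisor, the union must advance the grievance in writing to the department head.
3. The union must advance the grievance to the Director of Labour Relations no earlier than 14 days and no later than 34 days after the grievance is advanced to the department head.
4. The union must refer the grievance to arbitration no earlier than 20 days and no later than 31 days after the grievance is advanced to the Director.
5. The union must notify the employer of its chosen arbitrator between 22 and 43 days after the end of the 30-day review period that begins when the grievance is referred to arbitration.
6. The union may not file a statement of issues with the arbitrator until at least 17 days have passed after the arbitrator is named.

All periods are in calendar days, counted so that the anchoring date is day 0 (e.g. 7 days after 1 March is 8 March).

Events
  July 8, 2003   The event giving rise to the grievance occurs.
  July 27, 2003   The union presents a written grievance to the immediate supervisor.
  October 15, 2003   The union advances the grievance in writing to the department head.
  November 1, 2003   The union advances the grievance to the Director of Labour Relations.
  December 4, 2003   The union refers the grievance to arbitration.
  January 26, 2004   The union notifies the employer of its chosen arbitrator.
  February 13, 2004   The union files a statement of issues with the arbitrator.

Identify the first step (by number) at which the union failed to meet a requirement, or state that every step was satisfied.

(1) due by July 8, 2003 + 20 days = July 28, 2003; done July 27, 2003 — timely.
(2) due by August 9, 2003 + 68 days = October 16, 2003; completed October 15, 2003, before the deadline.
(3) the permitted window runs from October 15, 2003 + 14 = October 29, 2003 to October 15, 2003 + 34 = November 18, 2003; done November 1, 2003, which is between those dates.
(4) the permitted window runs from November 1, 2003 + 20 = November 21, 2003 to November 1, 2003 + 31 = December 2, 2003; done December 4, 2003 — 2 days after the window closed.

Step 4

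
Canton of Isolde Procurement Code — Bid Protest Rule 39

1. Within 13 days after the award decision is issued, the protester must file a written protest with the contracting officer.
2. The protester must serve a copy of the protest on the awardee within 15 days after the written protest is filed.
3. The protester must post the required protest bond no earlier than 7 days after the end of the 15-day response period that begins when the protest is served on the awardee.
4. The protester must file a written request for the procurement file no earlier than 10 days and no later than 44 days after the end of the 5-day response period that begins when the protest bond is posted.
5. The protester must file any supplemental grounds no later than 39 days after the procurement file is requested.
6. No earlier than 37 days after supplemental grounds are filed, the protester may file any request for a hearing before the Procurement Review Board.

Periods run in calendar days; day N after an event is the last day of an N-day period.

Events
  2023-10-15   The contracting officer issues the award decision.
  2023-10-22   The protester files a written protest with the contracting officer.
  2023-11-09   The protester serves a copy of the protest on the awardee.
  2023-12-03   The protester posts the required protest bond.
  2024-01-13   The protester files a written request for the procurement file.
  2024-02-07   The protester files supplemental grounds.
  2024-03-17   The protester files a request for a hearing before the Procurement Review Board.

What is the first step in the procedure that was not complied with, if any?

Step 1: 13 days after 2023-10-15 (when the award decision is issued) is 2023-10-28; 2023-10-22 is within that limit.
Step 2: 15 days after 2023-10-22 (when the written protest is filed) is 2023-11-06; 2023-11-09 misses that deadline by 3 days.

Step 2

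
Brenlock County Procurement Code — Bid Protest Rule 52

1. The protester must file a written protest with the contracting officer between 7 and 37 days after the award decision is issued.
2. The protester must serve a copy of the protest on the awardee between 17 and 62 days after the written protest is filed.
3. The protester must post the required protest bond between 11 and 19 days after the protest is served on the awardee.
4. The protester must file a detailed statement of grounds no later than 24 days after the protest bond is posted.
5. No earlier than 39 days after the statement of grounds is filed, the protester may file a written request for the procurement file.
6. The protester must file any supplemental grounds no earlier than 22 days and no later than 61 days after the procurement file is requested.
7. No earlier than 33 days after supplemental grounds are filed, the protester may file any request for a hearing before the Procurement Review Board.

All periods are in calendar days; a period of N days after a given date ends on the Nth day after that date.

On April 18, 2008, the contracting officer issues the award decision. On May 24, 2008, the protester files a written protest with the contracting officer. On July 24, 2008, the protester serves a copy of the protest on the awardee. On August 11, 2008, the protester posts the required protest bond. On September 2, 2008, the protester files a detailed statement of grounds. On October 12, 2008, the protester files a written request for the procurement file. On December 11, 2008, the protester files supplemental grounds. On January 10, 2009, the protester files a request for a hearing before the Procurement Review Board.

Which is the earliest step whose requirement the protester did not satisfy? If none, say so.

Step 1: the window is 7–37 days after April 18, 2008 (when the award decision is issued), so April 25, 2008 through May 25, 2008; done May 24, 2008, which is between those dates.
Step 2: the window is 17–62 days after May 24, 2008 (when the written protest is filed), so June 10, 2008 through July 25, 2008; July 24, 2008 falls inside that range.
Step 3: the window is 11–19 days after July 24, 2008 (when the protest is served on the awardee), so August 4, 2008 through August 12, 2008; done August 11, 2008 — within the window.
Step 4: 24 days after August 11, 2008 (when the protest bond is posted) is September 4, 2008; September 2, 2008 is within that limit.
Step 5: the earliest permitted date is 39 days after September 2, 2008 (when the statement of grounds is filed), i.e. October 11, 2008; October 12, 2008 is on or after that date.
Step 6: the window is 22–61 days after October 12, 2008 (when the procurement file is requested), so November 3, 2008 through December 12, 2008; done December 11, 2008, which is between those dates.
Step 7: the earliest permitted date is 33 days after December 11, 2008 (when supplemental grounds are filed), i.e. January 13, 2009; acted on January 10, 2009, 3 days prematurely.
That is the first point of non-compliance.

Step 7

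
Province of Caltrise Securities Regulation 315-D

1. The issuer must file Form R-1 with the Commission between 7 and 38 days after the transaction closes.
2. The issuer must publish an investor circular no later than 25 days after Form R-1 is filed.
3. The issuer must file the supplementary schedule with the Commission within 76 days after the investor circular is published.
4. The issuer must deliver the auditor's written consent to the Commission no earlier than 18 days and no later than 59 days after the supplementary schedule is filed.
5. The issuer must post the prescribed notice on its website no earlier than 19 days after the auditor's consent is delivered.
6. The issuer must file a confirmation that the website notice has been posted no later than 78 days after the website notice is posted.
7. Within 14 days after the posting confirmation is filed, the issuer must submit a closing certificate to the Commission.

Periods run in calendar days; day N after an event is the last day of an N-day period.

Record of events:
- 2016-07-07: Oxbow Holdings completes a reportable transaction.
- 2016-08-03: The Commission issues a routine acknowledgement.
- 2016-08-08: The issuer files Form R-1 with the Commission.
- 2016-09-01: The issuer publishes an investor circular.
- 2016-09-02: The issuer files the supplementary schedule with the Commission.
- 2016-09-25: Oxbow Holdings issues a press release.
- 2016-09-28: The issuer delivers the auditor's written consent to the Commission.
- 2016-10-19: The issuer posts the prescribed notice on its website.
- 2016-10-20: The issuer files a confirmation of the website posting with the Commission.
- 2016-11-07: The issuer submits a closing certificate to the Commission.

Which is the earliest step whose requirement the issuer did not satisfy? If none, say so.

Step 7

Step 1: the window is 7–38 days after 2016-07-07 (when the transaction closes), so 2016-07-14 through 2016-08-14; 2016-08-08 falls inside that range.
Step 2: 25 days after 2016-08-08 (when Form R-1 is filed) is 2016-09-02; done 2016-09-01 — timely.
Step 3: 76 days after 2016-09-01 (when the investor circular is published) is 2016-11-16; 2016-09-02 is within that limit.
Step 4: the window is 18–59 days after 2016-09-02 (when the supplementary schedule is filed), so 2016-09-20 through 2016-10-31; done 2016-09-28 — within the window.
Step 5: the earliest permitted date is 19 days after 2016-09-28 (when the auditor's consent is delivered), i.e. 2016-10-17; done 2016-10-19 — permitted.
Step 6: 78 days after 2016-10-19 (when the website notice is posted) is 2017-01-05; completed 2016-10-20, before the deadline.
Step 7: 14 days after 2016-10-20 (when the posting confirmation is filed) is 2016-11-03; done 2016-11-07 — 4 days late.
The procedure was therefore not followed at step 7.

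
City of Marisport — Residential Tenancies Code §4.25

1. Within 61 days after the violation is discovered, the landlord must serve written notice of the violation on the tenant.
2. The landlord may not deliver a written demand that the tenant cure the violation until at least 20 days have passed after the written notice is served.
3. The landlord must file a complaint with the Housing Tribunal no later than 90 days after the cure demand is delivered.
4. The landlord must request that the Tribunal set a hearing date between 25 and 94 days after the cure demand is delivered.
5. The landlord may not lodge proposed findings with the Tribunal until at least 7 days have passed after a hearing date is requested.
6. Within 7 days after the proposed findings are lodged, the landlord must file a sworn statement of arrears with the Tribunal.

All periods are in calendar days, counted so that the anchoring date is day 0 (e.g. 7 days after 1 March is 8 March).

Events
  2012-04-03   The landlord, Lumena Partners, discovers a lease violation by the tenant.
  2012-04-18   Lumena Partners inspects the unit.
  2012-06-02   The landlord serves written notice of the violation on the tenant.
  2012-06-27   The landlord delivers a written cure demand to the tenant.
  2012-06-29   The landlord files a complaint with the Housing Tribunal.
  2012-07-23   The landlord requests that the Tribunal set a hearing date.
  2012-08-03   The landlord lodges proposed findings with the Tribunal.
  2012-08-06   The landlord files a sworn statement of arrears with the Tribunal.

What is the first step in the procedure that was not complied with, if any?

Step 1 — counting 61 days from 2012-04-03 (when the violation is discovered) gives a deadline of 2012-06-03; 2012-06-02 is within that limit.
Step 2 — must wait 20 days from 2012-06-02 (when the written notice is served), so not before 2012-06-22; done 2012-06-27 — permitted.
Step 3 — counting 90 days from 2012-06-27 (when the cure demand is delivered) gives a deadline of 2012-09-25; 2012-06-29 is within that limit.
Step 4 — 25 and 94 days from 2012-06-27 (when the cure demand is delivered) are 2012-07-22 and 2012-09-29 respectively; done 2012-07-23, which is between those dates.
Step 5 — must wait 7 days from 2012-07-23 (when a hearing date is requested), so not before 2012-07-30; 2012-08-03 is on or after that date.
Step 6 — counting 7 days from 2012-08-03 (when the proposed findings are lodged) gives a deadline of 2012-08-10; done 2012-08-06 — timely.

None — every step was satisfied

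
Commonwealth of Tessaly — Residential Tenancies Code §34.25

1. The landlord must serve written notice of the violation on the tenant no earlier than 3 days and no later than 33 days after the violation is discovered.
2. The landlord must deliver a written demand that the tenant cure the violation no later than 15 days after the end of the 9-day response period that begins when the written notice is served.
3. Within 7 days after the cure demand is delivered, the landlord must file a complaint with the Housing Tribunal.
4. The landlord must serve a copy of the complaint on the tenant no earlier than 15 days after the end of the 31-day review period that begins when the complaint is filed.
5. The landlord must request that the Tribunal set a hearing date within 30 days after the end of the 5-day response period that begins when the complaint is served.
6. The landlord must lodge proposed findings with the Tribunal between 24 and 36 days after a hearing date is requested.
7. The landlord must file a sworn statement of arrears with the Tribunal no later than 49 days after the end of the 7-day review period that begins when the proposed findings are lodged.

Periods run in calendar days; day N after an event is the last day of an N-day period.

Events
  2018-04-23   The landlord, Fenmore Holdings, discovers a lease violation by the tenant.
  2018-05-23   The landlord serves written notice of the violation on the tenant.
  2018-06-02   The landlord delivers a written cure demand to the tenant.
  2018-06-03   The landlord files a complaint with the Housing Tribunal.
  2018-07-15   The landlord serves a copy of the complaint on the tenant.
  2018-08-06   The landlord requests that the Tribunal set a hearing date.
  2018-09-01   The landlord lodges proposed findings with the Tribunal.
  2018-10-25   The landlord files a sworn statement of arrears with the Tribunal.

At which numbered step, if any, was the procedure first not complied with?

Step 1: the window is 3–33 days after 2018-04-23 (when the violation is discovered), so 2018-04-26 through 2018-05-26; done 2018-05-23, which is between those dates.
Step 2: 15 days after 2018-06-01 (end of the 9-day response period, which began when the written notice is served on 2018-05-23) is 2018-06-16; 2018-06-02 is within that limit.
Step 3: 7 days after 2018-06-02 (when the cure demand is delivered) is 2018-06-09; done 2018-06-03 — timely.
Step 4: the earliest permitted date is 15 days after 2018-07-04 (end of the 31-day review period, which began when the complaint is filed on 2018-06-03), i.e. 2018-07-19; done 2018-07-15 — 4 days too early.
Later steps need not be reached.

Step 4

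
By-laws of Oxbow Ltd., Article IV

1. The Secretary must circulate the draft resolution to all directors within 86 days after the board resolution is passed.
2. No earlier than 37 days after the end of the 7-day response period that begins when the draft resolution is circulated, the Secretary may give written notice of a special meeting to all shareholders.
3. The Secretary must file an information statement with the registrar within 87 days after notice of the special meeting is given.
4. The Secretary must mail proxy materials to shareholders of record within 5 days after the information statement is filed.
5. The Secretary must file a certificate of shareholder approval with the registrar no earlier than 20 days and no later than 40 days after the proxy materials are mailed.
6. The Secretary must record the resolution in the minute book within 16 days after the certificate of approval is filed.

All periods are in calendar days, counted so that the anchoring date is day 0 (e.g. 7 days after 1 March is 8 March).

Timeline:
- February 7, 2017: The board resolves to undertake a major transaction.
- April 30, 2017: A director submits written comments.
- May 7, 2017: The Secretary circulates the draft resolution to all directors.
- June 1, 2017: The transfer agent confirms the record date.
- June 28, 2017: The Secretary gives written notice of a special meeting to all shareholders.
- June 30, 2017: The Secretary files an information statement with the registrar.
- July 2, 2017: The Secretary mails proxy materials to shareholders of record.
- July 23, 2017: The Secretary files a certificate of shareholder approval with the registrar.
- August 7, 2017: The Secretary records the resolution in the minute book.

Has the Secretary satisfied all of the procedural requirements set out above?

Step 1: 86 days after February 7, 2017 (when the board resolution is passed) is May 4, 2017; not done until May 7, 2017, 3 days after the deadline.
The analysis stops there.

No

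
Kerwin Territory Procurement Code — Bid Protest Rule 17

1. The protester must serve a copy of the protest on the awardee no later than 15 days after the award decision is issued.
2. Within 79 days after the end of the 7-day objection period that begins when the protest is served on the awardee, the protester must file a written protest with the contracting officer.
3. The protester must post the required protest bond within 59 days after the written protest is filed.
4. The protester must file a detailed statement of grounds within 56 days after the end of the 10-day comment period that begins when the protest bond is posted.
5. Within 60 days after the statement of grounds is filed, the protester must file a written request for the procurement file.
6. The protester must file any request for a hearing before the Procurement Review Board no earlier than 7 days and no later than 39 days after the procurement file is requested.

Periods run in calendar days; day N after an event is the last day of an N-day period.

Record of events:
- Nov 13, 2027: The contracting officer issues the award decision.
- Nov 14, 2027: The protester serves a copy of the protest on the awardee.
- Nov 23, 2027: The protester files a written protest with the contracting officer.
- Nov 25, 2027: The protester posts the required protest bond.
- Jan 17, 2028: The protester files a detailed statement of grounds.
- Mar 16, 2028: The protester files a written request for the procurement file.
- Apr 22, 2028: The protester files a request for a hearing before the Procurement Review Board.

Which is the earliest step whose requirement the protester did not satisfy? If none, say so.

None — every step was satisfied

(1) due by Nov 13, 2027 + 15 days = Nov 28, 2027; completed Nov 14, 2027, before the deadline.
(2) due by Nov 21, 2027 + 79 days = Feb 8, 2028; Nov 23, 2027 is within that limit.
(3) due by Nov 23, 2027 + 59 days = Jan 21, 2028; done Nov 25, 2027 — timely.
(4) due by Dec 5, 2027 + 56 days = Jan 30, 2028; Jan 17, 2028 is within that limit.
(5) due by Jan 17, 2028 + 60 days = Mar 17, 2028; Mar 16, 2028 is within that limit.
(6) the permitted window runs from Mar 16, 2028 + 7 = Mar 23, 2028 to Mar 16, 2028 + 39 = Apr 24, 2028; done Apr 22, 2028 — within the window.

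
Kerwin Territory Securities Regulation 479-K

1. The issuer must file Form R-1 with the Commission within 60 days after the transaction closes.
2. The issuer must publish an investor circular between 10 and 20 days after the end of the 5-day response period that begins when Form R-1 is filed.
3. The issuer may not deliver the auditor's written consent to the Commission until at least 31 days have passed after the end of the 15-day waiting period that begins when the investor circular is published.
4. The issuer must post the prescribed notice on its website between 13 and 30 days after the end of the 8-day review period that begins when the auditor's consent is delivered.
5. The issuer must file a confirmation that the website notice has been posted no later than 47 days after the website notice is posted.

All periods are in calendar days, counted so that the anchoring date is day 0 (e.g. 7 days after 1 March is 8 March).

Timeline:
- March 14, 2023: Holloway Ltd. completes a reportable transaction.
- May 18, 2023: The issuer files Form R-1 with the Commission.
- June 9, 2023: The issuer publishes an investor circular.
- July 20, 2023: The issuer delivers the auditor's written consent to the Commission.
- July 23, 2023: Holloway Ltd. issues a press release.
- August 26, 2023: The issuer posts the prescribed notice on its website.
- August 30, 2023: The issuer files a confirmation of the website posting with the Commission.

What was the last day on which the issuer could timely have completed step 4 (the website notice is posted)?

The auditor's consent is delivered on July 20, 2023; the 8-day review period therefore ends July 28, 2023, and step 4 runs from that date. The window is 13–30 days after July 28, 2023; it closes on August 27, 2023.

August 27, 2023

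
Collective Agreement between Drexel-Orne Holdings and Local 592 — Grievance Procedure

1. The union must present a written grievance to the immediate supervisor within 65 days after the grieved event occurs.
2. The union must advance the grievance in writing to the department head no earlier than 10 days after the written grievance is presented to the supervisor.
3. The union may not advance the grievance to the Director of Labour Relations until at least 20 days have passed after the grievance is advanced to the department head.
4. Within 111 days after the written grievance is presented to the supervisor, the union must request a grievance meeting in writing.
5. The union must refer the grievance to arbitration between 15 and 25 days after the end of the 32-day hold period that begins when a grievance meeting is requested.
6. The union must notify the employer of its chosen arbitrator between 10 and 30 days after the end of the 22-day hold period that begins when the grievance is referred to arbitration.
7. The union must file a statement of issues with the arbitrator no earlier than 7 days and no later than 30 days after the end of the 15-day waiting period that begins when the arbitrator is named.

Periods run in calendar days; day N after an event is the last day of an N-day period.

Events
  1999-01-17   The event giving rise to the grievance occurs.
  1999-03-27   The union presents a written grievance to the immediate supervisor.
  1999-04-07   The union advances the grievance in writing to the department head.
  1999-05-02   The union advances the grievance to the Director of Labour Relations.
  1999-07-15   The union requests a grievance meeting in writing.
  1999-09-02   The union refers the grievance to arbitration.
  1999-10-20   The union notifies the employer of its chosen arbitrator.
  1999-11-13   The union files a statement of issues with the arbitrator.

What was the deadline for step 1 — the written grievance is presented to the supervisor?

1999-03-23

Step 1 runs from 1999-01-17, when the grieved event occurs. 65 days after 1999-01-17 is 1999-03-23.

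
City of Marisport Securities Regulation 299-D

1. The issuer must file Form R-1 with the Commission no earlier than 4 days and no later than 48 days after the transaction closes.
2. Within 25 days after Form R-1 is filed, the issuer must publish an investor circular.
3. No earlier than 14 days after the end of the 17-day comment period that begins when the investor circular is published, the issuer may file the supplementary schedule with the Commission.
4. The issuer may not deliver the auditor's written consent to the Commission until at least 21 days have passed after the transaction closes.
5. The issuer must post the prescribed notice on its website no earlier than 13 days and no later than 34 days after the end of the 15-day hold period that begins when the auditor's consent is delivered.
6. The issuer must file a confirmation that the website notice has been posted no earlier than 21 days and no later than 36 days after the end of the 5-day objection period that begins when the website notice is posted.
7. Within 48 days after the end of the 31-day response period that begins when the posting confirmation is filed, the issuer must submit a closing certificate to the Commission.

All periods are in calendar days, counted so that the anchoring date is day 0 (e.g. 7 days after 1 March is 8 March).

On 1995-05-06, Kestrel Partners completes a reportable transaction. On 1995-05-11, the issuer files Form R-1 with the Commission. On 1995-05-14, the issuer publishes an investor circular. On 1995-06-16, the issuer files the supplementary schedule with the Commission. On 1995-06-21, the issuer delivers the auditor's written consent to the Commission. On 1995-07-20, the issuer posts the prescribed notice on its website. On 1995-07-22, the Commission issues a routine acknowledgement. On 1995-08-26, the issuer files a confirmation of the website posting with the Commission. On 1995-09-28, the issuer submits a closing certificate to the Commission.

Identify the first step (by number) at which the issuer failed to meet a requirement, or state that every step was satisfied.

None — every step was satisfied

(1) the permitted window runs from 1995-05-06 + 4 = 1995-05-10 to 1995-05-06 + 48 = 1995-06-23; done 1995-05-11 — within the window.
(2) due by 1995-05-11 + 25 days = 1995-06-05; done 1995-05-14 — timely.
(3) permitted from 1995-05-31 + 14 days = 1995-06-14 onward; done 1995-06-16, after the minimum wait.
(4) permitted from 1995-05-06 + 21 days = 1995-05-27 onward; done 1995-06-21 — permitted.
(5) the permitted window runs from 1995-07-06 + 13 = 1995-07-19 to 1995-07-06 + 34 = 1995-08-09; done 1995-07-20, which is between those dates.
(6) the permitted window runs from 1995-07-25 + 21 = 1995-08-15 to 1995-07-25 + 36 = 1995-08-30; done 1995-08-26 — within the window.
(7) due by 1995-09-26 + 48 days = 1995-11-13; 1995-09-28 is within that limit.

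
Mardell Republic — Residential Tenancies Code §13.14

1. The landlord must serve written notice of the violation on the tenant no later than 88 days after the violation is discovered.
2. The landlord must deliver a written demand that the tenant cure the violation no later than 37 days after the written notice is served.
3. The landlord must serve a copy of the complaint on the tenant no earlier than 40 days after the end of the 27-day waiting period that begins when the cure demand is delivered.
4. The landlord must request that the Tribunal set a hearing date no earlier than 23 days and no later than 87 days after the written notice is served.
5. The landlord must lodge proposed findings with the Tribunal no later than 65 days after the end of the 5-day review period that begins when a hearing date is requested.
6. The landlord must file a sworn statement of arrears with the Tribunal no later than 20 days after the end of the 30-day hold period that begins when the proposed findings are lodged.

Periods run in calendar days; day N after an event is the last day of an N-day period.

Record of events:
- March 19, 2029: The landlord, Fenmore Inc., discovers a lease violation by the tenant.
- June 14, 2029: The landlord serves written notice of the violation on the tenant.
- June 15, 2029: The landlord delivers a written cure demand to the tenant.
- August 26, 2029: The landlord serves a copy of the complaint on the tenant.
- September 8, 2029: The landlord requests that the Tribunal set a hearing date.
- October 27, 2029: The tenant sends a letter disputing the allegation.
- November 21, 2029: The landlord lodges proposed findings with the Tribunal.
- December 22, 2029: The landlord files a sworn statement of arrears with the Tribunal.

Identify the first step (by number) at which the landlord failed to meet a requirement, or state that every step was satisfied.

Step 5

Step 1 — counting 88 days from March 19, 2029 (when the violation is discovered) gives a deadline of June 15, 2029; June 14, 2029 is within that limit.
Step 2 — counting 37 days from June 14, 2029 (when the written notice is served) gives a deadline of July 21, 2029; June 15, 2029 is within that limit.
Step 3 — must wait 40 days from July 12, 2029 (end of the 27-day waiting period, which began when the cure demand is delivered on June 15, 2029), so not before August 21, 2029; August 26, 2029 is on or after that date.
Step 4 — 23 and 87 days from June 14, 2029 (when the written notice is served) are July 7, 2029 and September 9, 2029 respectively; done September 8, 2029 — within the window.
Step 5 — counting 65 days from September 13, 2029 (end of the 5-day review period, which began when a hearing date is requested on September 8, 2029) gives a deadline of November 17, 2029; done November 21, 2029 — 4 days late.
The procedure was therefore not followed at step 5.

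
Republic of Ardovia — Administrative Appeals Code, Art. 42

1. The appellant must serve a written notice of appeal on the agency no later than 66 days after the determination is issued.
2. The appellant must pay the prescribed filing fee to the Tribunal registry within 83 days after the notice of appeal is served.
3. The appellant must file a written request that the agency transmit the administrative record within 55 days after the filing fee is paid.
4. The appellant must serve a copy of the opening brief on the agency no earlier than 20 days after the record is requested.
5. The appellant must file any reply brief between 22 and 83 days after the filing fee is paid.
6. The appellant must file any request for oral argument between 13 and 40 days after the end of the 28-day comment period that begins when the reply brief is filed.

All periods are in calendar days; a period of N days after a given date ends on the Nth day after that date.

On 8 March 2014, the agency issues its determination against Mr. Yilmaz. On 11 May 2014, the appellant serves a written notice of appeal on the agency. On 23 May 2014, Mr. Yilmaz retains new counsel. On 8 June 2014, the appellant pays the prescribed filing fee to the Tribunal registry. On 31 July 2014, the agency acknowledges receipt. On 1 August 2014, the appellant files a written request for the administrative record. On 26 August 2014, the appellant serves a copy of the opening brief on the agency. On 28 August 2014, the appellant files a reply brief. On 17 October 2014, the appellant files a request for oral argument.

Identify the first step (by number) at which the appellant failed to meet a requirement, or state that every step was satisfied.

Step 1: 66 days after 8 March 2014 (when the determination is issued) is 13 May 2014; 11 May 2014 is within that limit.
Step 2: 83 days after 11 May 2014 (when the notice of appeal is served) is 2 August 2014; 8 June 2014 is within that limit.
Step 3: 55 days after 8 June 2014 (when the filing fee is paid) is 2 August 2014; 1 August 2014 is within that limit.
Step 4: the earliest permitted date is 20 days after 1 August 2014 (when the record is requested), i.e. 21 August 2014; 26 August 2014 is on or after that date.
Step 5: the window is 22–83 days after 8 June 2014 (when the filing fee is paid), so 30 June 2014 through 30 August 2014; 28 August 2014 falls inside that range.
Step 6: the window is 13–40 days after 25 September 2014 (end of the 28-day comment period, which began when the reply brief is filed on 28 August 2014), so 8 October 2014 through 4 November 2014; 17 October 2014 falls inside that range.

None — every step was satisfied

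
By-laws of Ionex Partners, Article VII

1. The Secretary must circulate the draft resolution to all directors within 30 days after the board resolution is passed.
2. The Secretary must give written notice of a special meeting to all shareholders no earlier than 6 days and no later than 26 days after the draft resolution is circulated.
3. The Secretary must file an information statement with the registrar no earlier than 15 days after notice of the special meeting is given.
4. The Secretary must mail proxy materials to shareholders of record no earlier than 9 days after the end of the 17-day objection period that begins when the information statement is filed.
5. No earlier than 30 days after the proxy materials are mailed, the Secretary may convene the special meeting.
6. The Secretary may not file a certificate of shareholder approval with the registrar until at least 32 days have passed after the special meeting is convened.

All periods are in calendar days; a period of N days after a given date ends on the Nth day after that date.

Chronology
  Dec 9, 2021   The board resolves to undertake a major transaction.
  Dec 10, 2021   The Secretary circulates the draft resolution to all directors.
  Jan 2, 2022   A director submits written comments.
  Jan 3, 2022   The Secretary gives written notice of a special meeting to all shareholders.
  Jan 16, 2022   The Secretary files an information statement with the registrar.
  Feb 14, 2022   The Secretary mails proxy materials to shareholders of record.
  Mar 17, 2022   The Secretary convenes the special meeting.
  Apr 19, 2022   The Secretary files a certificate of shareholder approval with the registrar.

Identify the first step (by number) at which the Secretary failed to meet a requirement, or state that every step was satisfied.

Step 3

(1) due by Dec 9, 2021 + 30 days = Jan 8, 2022; Dec 10, 2021 is within that limit.
(2) the permitted window runs from Dec 10, 2021 + 6 = Dec 16, 2021 to Dec 10, 2021 + 26 = Jan 5, 2022; done Jan 3, 2022 — within the window.
(3) permitted from Jan 3, 2022 + 15 days = Jan 18, 2022 onward; acted on Jan 16, 2022, 2 days prematurely.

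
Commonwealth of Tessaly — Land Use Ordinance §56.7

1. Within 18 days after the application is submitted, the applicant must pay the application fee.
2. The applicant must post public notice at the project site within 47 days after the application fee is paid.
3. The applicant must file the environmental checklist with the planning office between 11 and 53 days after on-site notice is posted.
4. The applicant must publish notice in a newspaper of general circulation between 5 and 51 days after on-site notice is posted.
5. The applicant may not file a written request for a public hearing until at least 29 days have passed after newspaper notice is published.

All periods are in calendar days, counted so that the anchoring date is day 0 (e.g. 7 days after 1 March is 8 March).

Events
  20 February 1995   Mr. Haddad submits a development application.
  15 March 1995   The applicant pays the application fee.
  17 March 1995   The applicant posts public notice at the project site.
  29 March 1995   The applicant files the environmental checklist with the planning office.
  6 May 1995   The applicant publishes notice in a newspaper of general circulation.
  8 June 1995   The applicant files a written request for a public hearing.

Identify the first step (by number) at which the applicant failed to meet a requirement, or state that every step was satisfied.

Step 1: 18 days after 20 February 1995 (when the application is submitted) is 10 March 1995; 15 March 1995 misses that deadline by 5 days.

Step 1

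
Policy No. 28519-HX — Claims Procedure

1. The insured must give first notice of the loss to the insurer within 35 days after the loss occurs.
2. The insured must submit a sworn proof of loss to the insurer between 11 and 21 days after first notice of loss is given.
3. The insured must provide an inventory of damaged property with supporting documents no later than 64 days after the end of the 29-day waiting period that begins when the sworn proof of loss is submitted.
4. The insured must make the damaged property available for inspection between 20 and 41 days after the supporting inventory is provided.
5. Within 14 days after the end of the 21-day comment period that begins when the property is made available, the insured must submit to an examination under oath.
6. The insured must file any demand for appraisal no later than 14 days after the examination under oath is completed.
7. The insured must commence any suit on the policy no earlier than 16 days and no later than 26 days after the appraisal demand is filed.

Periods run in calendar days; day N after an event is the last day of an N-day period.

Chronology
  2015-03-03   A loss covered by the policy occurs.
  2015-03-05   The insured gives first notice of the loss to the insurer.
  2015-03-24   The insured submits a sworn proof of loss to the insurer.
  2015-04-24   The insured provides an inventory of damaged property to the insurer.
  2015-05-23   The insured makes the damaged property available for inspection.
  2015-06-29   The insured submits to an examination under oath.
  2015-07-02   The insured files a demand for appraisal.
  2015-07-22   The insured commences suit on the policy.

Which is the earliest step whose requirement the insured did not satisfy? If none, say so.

Step 5

Step 1 — counting 35 days from 2015-03-03 (when the loss occurs) gives a deadline of 2015-04-07; done 2015-03-05 — timely.
Step 2 — 11 and 21 days from 2015-03-05 (when first notice of loss is given) are 2015-03-16 and 2015-03-26 respectively; done 2015-03-24, which is between those dates.
Step 3 — counting 64 days from 2015-04-22 (end of the 29-day waiting period, which began when the sworn proof of loss is submitted on 2015-03-24) gives a deadline of 2015-06-25; 2015-04-24 is within that limit.
Step 4 — 20 and 41 days from 2015-04-24 (when the supporting inventory is provided) are 2015-05-14 and 2015-06-04 respectively; 2015-05-23 falls inside that range.
Step 5 — counting 14 days from 2015-06-13 (end of the 21-day comment period, which began when the property is made available on 2015-05-23) gives a deadline of 2015-06-27; not done until 2015-06-29, 2 days after the deadline.
That is the first point of non-compliance.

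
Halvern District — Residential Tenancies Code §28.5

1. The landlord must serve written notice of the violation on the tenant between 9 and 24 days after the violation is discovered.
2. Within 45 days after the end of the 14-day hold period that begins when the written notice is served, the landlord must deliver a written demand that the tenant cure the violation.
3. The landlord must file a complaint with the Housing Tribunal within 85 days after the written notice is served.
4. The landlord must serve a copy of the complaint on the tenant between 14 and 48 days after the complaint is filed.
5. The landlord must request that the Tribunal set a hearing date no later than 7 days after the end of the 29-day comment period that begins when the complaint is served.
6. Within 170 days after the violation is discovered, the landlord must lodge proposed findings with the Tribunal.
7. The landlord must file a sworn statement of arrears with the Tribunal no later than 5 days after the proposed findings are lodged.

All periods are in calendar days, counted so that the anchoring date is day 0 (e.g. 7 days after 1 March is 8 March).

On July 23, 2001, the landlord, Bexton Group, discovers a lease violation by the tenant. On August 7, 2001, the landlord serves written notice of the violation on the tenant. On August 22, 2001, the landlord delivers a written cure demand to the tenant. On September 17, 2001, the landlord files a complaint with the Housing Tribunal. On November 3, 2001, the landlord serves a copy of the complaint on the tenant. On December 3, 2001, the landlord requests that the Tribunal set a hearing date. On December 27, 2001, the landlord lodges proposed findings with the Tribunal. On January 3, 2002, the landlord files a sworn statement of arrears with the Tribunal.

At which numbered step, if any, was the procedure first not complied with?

Step 1: the window is 9–24 days after July 23, 2001 (when the violation is discovered), so August 1, 2001 through August 16, 2001; August 7, 2001 falls inside that range.
Step 2: 45 days after August 21, 2001 (end of the 14-day hold period, which began when the written notice is served on August 7, 2001) is October 5, 2001; August 22, 2001 is within that limit.
Step 3: 85 days after August 7, 2001 (when the written notice is served) is October 31, 2001; completed September 17, 2001, before the deadline.
Step 4: the window is 14–48 days after September 17, 2001 (when the complaint is filed), so October 1, 2001 through November 4, 2001; done November 3, 2001 — within the window.
Step 5: 7 days after December 2, 2001 (end of the 29-day comment period, which began when the complaint is served on November 3, 2001) is December 9, 2001; completed December 3, 2001, before the deadline.
Step 6: 170 days after July 23, 2001 (when the violation is discovered) is January 9, 2002; December 27, 2001 is within that limit.
Step 7: 5 days after December 27, 2001 (when the proposed findings are lodged) is January 1, 2002; done January 3, 2002 — 2 days late.
The analysis stops there.

Step 7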